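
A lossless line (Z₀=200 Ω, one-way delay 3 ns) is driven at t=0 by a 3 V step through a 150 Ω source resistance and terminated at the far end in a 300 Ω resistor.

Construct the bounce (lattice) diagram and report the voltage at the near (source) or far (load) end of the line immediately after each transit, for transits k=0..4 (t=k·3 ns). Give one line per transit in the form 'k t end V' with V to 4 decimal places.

0 0 source 1.7143
1 3 load 2.0571
2 6 source 2.0082
3 9 load 1.9984
4 12 source 1.9998

Γ_L=0.200000, Γ_S=-0.142857; launch V₁=3·200/350=1.714286
k=0 src: V=1.7143
k=1 load: inc=1.714286, refl=1.714286·0.200000=0.3429; V=0.000000+1.714286+0.342857=2.0571
k=2 src: inc=0.342857, refl=0.342857·-0.142857=-0.0490; V=1.714286+0.342857+-0.048980=2.0082
k=3 load: inc=-0.048980, refl=-0.048980·0.200000=-0.0098; V=2.057143+-0.048980+-0.009796=1.9984
k=4 src: inc=-0.009796, refl=-0.009796·-0.142857=0.0014; V=2.008163+-0.009796+0.001399=1.9998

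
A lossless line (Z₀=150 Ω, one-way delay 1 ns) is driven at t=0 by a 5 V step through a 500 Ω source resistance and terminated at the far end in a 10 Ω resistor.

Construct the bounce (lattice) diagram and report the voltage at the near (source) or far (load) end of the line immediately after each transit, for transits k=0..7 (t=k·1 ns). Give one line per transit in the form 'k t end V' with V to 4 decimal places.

0 0 source 1.1538
1 1 load 0.1442
2 2 source -0.3994
3 3 load 0.0763
4 4 source 0.3324
5 5 load 0.1083
6 6 source -0.0124
7 7 load 0.0932

Γ_L=-0.875000, Γ_S=0.538462; launch V₁=5·150/650=1.153846
k=0 src: V=1.1538
k=1 load: inc=1.153846, refl=1.153846·-0.875000=-1.0096; V=0.000000+1.153846+-1.009615=0.1442
k=2 src: inc=-1.009615, refl=-1.009615·0.538462=-0.5436; V=1.153846+-1.009615+-0.543639=-0.3994
k=3 load: inc=-0.543639, refl=-0.543639·-0.875000=0.4757; V=0.144231+-0.543639+0.475684=0.0763
k=4 src: inc=0.475684, refl=0.475684·0.538462=0.2561; V=-0.399408+0.475684+0.256138=0.3324
k=5 load: inc=0.256138, refl=0.256138·-0.875000=-0.2241; V=0.076276+0.256138+-0.224120=0.1083
k=6 src: inc=-0.224120, refl=-0.224120·0.538462=-0.1207; V=0.332414+-0.224120+-0.120680=-0.0124
k=7 load: inc=-0.120680, refl=-0.120680·-0.875000=0.1056; V=0.108293+-0.120680+0.105595=0.0932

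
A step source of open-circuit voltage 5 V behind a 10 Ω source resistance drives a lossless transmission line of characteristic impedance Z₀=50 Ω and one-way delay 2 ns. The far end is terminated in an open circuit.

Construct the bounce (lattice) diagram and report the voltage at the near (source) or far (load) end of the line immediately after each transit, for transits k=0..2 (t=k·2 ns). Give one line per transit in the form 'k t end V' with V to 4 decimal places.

0 0 source 4.1667
1 2 load 8.3333
2 4 source 5.5556

Γ_L=1.000000, Γ_S=-0.666667; launch V₁=5·50/60=4.166667
k=0 src: V=4.1667
k=1 load: inc=4.166667, refl=4.166667·1.000000=4.1667; V=0.000000+4.166667+4.166667=8.3333
k=2 src: inc=4.166667, refl=4.166667·-0.666667=-2.7778; V=4.166667+4.166667+-2.777778=5.5556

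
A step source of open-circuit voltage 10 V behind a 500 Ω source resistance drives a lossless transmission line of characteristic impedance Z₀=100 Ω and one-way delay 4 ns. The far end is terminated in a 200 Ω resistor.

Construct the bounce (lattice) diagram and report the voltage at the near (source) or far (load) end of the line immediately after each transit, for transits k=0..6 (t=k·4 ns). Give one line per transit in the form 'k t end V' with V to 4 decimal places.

Γ_L=0.333333, Γ_S=0.666667; launch V₁=10·100/600=1.666667
k=0 src: V=1.6667
k=1 load: inc=1.666667, refl=1.666667·0.333333=0.5556; V=0.000000+1.666667+0.555556=2.2222
k=2 src: inc=0.555556, refl=0.555556·0.666667=0.3704; V=1.666667+0.555556+0.370370=2.5926
k=3 load: inc=0.370370, refl=0.370370·0.333333=0.1235; V=2.222222+0.370370+0.123457=2.7160
k=4 src: inc=0.123457, refl=0.123457·0.666667=0.0823; V=2.592593+0.123457+0.082305=2.7984
k=5 load: inc=0.082305, refl=0.082305·0.333333=0.0274; V=2.716049+0.082305+0.027435=2.8258
k=6 src: inc=0.027435, refl=0.027435·0.666667=0.0183; V=2.798354+0.027435+0.018290=2.8441

0 0 source 1.6667
1 4 load 2.2222
2 8 source 2.5926
3 12 load 2.7160
4 16 source 2.7984
5 20 load 2.8258
6 24 source 2.8441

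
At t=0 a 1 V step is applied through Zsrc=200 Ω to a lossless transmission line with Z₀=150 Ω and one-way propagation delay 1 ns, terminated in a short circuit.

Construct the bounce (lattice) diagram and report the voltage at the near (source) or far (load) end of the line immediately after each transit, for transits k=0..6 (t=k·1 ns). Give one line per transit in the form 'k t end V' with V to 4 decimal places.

0 0 source 0.4286
1 1 load 0.0000
2 2 source -0.0612
3 3 load 0.0000
4 4 source 0.0087
5 5 load 0.0000
6 6 source -0.0012

Γ_L=-1.000000, Γ_S=0.142857; launch V₁=1·150/350=0.428571
k=0 src: V=0.4286
k=1 load: inc=0.428571, refl=0.428571·-1.000000=-0.4286; V=0.000000+0.428571+-0.428571=0.0000
k=2 src: inc=-0.428571, refl=-0.428571·0.142857=-0.0612; V=0.428571+-0.428571+-0.061224=-0.0612
k=3 load: inc=-0.061224, refl=-0.061224·-1.000000=0.0612; V=0.000000+-0.061224+0.061224=0.0000
k=4 src: inc=0.061224, refl=0.061224·0.142857=0.0087; V=-0.061224+0.061224+0.008746=0.0087
k=5 load: inc=0.008746, refl=0.008746·-1.000000=-0.0087; V=0.000000+0.008746+-0.008746=0.0000
k=6 src: inc=-0.008746, refl=-0.008746·0.142857=-0.0012; V=0.008746+-0.008746+-0.001249=-0.0012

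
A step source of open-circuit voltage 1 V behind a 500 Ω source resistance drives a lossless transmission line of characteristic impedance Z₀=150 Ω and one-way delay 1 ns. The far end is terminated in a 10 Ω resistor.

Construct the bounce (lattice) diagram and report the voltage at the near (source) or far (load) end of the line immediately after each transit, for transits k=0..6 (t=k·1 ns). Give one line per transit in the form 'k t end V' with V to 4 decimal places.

0 0 source 0.2308
1 1 load 0.0288
2 2 source -0.0799
3 3 load 0.0153
4 4 source 0.0665
5 5 load 0.0217
6 6 source -0.0025

Γ_L=-0.875000, Γ_S=0.538462; launch V₁=1·150/650=0.230769
k=0 src: V=0.2308
k=1 load: inc=0.230769, refl=0.230769·-0.875000=-0.2019; V=0.000000+0.230769+-0.201923=0.0288
k=2 src: inc=-0.201923, refl=-0.201923·0.538462=-0.1087; V=0.230769+-0.201923+-0.108728=-0.0799
k=3 load: inc=-0.108728, refl=-0.108728·-0.875000=0.0951; V=0.028846+-0.108728+0.095137=0.0153
k=4 src: inc=0.095137, refl=0.095137·0.538462=0.0512; V=-0.079882+0.095137+0.051228=0.0665
k=5 load: inc=0.051228, refl=0.051228·-0.875000=-0.0448; V=0.015255+0.051228+-0.044824=0.0217
k=6 src: inc=-0.044824, refl=-0.044824·0.538462=-0.0241; V=0.066483+-0.044824+-0.024136=-0.0025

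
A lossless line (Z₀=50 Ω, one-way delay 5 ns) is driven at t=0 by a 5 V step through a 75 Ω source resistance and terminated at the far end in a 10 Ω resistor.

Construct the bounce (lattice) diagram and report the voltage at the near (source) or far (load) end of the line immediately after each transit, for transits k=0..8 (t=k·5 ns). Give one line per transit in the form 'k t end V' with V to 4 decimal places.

0 0 source 2.0000
1 5 load 0.6667
2 10 source 0.4000
3 15 load 0.5778
4 20 source 0.6133
5 25 load 0.5896
6 30 source 0.5849
7 35 load 0.5880
8 40 source 0.5887

Γ_L=-0.666667, Γ_S=0.200000; launch V₁=5·50/125=2.000000
k=0 src: V=2.0000
k=1 load: inc=2.000000, refl=2.000000·-0.666667=-1.3333; V=0.000000+2.000000+-1.333333=0.6667
k=2 src: inc=-1.333333, refl=-1.333333·0.200000=-0.2667; V=2.000000+-1.333333+-0.266667=0.4000
k=3 load: inc=-0.266667, refl=-0.266667·-0.666667=0.1778; V=0.666667+-0.266667+0.177778=0.5778
k=4 src: inc=0.177778, refl=0.177778·0.200000=0.0356; V=0.400000+0.177778+0.035556=0.6133
k=5 load: inc=0.035556, refl=0.035556·-0.666667=-0.0237; V=0.577778+0.035556+-0.023704=0.5896
k=6 src: inc=-0.023704, refl=-0.023704·0.200000=-0.0047; V=0.613333+-0.023704+-0.004741=0.5849
k=7 load: inc=-0.004741, refl=-0.004741·-0.666667=0.0032; V=0.589630+-0.004741+0.003160=0.5880
k=8 src: inc=0.003160, refl=0.003160·0.200000=0.0006; V=0.584889+0.003160+0.000632=0.5887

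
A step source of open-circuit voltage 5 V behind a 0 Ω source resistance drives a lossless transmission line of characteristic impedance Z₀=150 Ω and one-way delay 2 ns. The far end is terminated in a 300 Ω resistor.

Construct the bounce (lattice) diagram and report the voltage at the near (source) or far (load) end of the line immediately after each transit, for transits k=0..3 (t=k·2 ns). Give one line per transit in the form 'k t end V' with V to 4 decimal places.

Γ_L=0.333333, Γ_S=-1.000000; launch V₁=5·150/150=5.000000
k=0 src: V=5.0000
k=1 load: inc=5.000000, refl=5.000000·0.333333=1.6667; V=0.000000+5.000000+1.666667=6.6667
k=2 src: inc=1.666667, refl=1.666667·-1.000000=-1.6667; V=5.000000+1.666667+-1.666667=5.0000
k=3 load: inc=-1.666667, refl=-1.666667·0.333333=-0.5556; V=6.666667+-1.666667+-0.555556=4.4444

0 0 source 5.0000
1 2 load 6.6667
2 4 source 5.0000
3 6 load 4.4444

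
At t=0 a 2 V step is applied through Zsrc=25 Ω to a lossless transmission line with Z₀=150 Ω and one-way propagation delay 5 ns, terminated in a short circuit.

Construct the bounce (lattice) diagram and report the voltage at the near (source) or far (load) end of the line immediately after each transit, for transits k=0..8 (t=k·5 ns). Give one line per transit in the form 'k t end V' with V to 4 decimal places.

0 0 source 1.7143
1 5 load 0.0000
2 10 source 1.2245
3 15 load 0.0000
4 20 source 0.8746
5 25 load 0.0000
6 30 source 0.6247
7 35 load 0.0000
8 40 source 0.4462

Γ_L=-1.000000, Γ_S=-0.714286; launch V₁=2·150/175=1.714286
k=0 src: V=1.7143
k=1 load: inc=1.714286, refl=1.714286·-1.000000=-1.7143; V=0.000000+1.714286+-1.714286=0.0000
k=2 src: inc=-1.714286, refl=-1.714286·-0.714286=1.2245; V=1.714286+-1.714286+1.224490=1.2245
k=3 load: inc=1.224490, refl=1.224490·-1.000000=-1.2245; V=0.000000+1.224490+-1.224490=0.0000
k=4 src: inc=-1.224490, refl=-1.224490·-0.714286=0.8746; V=1.224490+-1.224490+0.874636=0.8746
k=5 load: inc=0.874636, refl=0.874636·-1.000000=-0.8746; V=0.000000+0.874636+-0.874636=0.0000
k=6 src: inc=-0.874636, refl=-0.874636·-0.714286=0.6247; V=0.874636+-0.874636+0.624740=0.6247
k=7 load: inc=0.624740, refl=0.624740·-1.000000=-0.6247; V=0.000000+0.624740+-0.624740=0.0000
k=8 src: inc=-0.624740, refl=-0.624740·-0.714286=0.4462; V=0.624740+-0.624740+0.446243=0.4462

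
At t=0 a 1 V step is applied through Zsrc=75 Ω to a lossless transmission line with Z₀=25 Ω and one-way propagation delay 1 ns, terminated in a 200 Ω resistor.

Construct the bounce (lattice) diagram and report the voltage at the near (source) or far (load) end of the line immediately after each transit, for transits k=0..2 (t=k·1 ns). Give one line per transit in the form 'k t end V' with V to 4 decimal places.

Γ_L=0.777778, Γ_S=0.500000; launch V₁=1·25/100=0.250000
k=0 src: V=0.2500
k=1 load: inc=0.250000, refl=0.250000·0.777778=0.1944; V=0.000000+0.250000+0.194444=0.4444
k=2 src: inc=0.194444, refl=0.194444·0.500000=0.0972; V=0.250000+0.194444+0.097222=0.5417

0 0 source 0.2500
1 1 load 0.4444
2 2 source 0.5417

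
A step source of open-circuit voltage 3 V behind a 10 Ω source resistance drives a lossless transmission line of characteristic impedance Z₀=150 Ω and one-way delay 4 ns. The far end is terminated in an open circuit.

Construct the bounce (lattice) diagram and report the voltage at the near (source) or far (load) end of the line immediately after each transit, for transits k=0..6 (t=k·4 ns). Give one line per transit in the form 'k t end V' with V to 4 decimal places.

0 0 source 2.8125
1 4 load 5.6250
2 8 source 3.1641
3 12 load 0.7031
4 16 source 2.8564
5 20 load 5.0098
6 24 source 3.1256

Γ_L=1.000000, Γ_S=-0.875000; launch V₁=3·150/160=2.812500
k=0 src: V=2.8125
k=1 load: inc=2.812500, refl=2.812500·1.000000=2.8125; V=0.000000+2.812500+2.812500=5.6250
k=2 src: inc=2.812500, refl=2.812500·-0.875000=-2.4609; V=2.812500+2.812500+-2.460938=3.1641
k=3 load: inc=-2.460938, refl=-2.460938·1.000000=-2.4609; V=5.625000+-2.460938+-2.460938=0.7031
k=4 src: inc=-2.460938, refl=-2.460938·-0.875000=2.1533; V=3.164062+-2.460938+2.153320=2.8564
k=5 load: inc=2.153320, refl=2.153320·1.000000=2.1533; V=0.703125+2.153320+2.153320=5.0098
k=6 src: inc=2.153320, refl=2.153320·-0.875000=-1.8842; V=2.856445+2.153320+-1.884155=3.1256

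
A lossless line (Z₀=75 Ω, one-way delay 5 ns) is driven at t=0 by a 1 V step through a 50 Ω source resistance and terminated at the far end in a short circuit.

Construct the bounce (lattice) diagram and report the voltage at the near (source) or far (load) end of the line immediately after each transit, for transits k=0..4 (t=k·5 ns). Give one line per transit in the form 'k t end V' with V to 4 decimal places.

0 0 source 0.6000
1 5 load 0.0000
2 10 source 0.1200
3 15 load 0.0000
4 20 source 0.0240

Γ_L=-1.000000, Γ_S=-0.200000; launch V₁=1·75/125=0.600000
k=0 src: V=0.6000
k=1 load: inc=0.600000, refl=0.600000·-1.000000=-0.6000; V=0.000000+0.600000+-0.600000=0.0000
k=2 src: inc=-0.600000, refl=-0.600000·-0.200000=0.1200; V=0.600000+-0.600000+0.120000=0.1200
k=3 load: inc=0.120000, refl=0.120000·-1.000000=-0.1200; V=0.000000+0.120000+-0.120000=0.0000
k=4 src: inc=-0.120000, refl=-0.120000·-0.200000=0.0240; V=0.120000+-0.120000+0.024000=0.0240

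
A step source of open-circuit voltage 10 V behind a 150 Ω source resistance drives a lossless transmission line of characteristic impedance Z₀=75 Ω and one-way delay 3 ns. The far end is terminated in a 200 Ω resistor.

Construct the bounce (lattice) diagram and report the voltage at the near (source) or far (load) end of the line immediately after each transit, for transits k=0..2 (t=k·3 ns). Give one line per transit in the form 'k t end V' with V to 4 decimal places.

Γ_L=0.454545, Γ_S=0.333333; launch V₁=10·75/225=3.333333
k=0 src: V=3.3333
k=1 load: inc=3.333333, refl=3.333333·0.454545=1.5152; V=0.000000+3.333333+1.515152=4.8485
k=2 src: inc=1.515152, refl=1.515152·0.333333=0.5051; V=3.333333+1.515152+0.505051=5.3535

0 0 source 3.3333
1 3 load 4.8485
2 6 source 5.3535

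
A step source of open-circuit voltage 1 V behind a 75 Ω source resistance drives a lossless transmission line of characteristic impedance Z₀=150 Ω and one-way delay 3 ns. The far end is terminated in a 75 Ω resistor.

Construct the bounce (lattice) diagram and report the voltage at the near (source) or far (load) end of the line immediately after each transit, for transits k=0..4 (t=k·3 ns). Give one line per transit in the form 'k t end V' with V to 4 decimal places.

Γ_L=-0.333333, Γ_S=-0.333333; launch V₁=1·150/225=0.666667
k=0 src: V=0.6667
k=1 load: inc=0.666667, refl=0.666667·-0.333333=-0.2222; V=0.000000+0.666667+-0.222222=0.4444
k=2 src: inc=-0.222222, refl=-0.222222·-0.333333=0.0741; V=0.666667+-0.222222+0.074074=0.5185
k=3 load: inc=0.074074, refl=0.074074·-0.333333=-0.0247; V=0.444444+0.074074+-0.024691=0.4938
k=4 src: inc=-0.024691, refl=-0.024691·-0.333333=0.0082; V=0.518519+-0.024691+0.008230=0.5021

0 0 source 0.6667
1 3 load 0.4444
2 6 source 0.5185
3 9 load 0.4938
4 12 source 0.5021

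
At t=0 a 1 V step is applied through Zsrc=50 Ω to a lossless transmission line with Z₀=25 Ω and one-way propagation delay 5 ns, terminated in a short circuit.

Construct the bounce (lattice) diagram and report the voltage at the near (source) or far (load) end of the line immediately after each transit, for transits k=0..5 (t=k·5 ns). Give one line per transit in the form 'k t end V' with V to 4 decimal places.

0 0 source 0.3333
1 5 load 0.0000
2 10 source -0.1111
3 15 load 0.0000
4 20 source 0.0370
5 25 load 0.0000

Γ_L=-1.000000, Γ_S=0.333333; launch V₁=1·25/75=0.333333
k=0 src: V=0.3333
k=1 load: inc=0.333333, refl=0.333333·-1.000000=-0.3333; V=0.000000+0.333333+-0.333333=0.0000
k=2 src: inc=-0.333333, refl=-0.333333·0.333333=-0.1111; V=0.333333+-0.333333+-0.111111=-0.1111
k=3 load: inc=-0.111111, refl=-0.111111·-1.000000=0.1111; V=0.000000+-0.111111+0.111111=0.0000
k=4 src: inc=0.111111, refl=0.111111·0.333333=0.0370; V=-0.111111+0.111111+0.037037=0.0370
k=5 load: inc=0.037037, refl=0.037037·-1.000000=-0.0370; V=0.000000+0.037037+-0.037037=0.0000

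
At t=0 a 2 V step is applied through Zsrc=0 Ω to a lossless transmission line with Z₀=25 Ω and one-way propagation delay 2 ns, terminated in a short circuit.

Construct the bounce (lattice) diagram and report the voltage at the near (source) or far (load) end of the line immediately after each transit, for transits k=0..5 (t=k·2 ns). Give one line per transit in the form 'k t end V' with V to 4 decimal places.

0 0 source 2.0000
1 2 load 0.0000
2 4 source 2.0000
3 6 load 0.0000
4 8 source 2.0000
5 10 load 0.0000

Γ_L=-1.000000, Γ_S=-1.000000; launch V₁=2·25/25=2.000000
k=0 src: V=2.0000
k=1 load: inc=2.000000, refl=2.000000·-1.000000=-2.0000; V=0.000000+2.000000+-2.000000=0.0000
k=2 src: inc=-2.000000, refl=-2.000000·-1.000000=2.0000; V=2.000000+-2.000000+2.000000=2.0000
k=3 load: inc=2.000000, refl=2.000000·-1.000000=-2.0000; V=0.000000+2.000000+-2.000000=0.0000
k=4 src: inc=-2.000000, refl=-2.000000·-1.000000=2.0000; V=2.000000+-2.000000+2.000000=2.0000
k=5 load: inc=2.000000, refl=2.000000·-1.000000=-2.0000; V=0.000000+2.000000+-2.000000=0.0000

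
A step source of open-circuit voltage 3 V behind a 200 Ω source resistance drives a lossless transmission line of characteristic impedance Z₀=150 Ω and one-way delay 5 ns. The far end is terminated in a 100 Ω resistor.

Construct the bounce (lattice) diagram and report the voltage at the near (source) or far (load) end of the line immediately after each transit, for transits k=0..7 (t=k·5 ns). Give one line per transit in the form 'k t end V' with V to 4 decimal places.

0 0 source 1.2857
1 5 load 1.0286
2 10 source 0.9918
3 15 load 0.9992
4 20 source 1.0002
5 25 load 1.0000
6 30 source 1.0000
7 35 load 1.0000

Γ_L=-0.200000, Γ_S=0.142857; launch V₁=3·150/350=1.285714
k=0 src: V=1.2857
k=1 load: inc=1.285714, refl=1.285714·-0.200000=-0.2571; V=0.000000+1.285714+-0.257143=1.0286
k=2 src: inc=-0.257143, refl=-0.257143·0.142857=-0.0367; V=1.285714+-0.257143+-0.036735=0.9918
k=3 load: inc=-0.036735, refl=-0.036735·-0.200000=0.0073; V=1.028571+-0.036735+0.007347=0.9992
k=4 src: inc=0.007347, refl=0.007347·0.142857=0.0010; V=0.991837+0.007347+0.001050=1.0002
k=5 load: inc=0.001050, refl=0.001050·-0.200000=-0.0002; V=0.999184+0.001050+-0.000210=1.0000
k=6 src: inc=-0.000210, refl=-0.000210·0.142857=-0.0000; V=1.000233+-0.000210+-0.000030=1.0000
k=7 load: inc=-0.000030, refl=-0.000030·-0.200000=0.0000; V=1.000023+-0.000030+0.000006=1.0000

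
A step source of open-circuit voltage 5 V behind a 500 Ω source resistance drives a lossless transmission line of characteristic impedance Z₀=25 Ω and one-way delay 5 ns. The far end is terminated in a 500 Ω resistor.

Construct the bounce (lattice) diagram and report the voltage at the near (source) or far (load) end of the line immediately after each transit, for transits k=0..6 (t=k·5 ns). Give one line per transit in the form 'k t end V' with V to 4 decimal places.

Γ_L=0.904762, Γ_S=0.904762; launch V₁=5·25/525=0.238095
k=0 src: V=0.2381
k=1 load: inc=0.238095, refl=0.238095·0.904762=0.2154; V=0.000000+0.238095+0.215420=0.4535
k=2 src: inc=0.215420, refl=0.215420·0.904762=0.1949; V=0.238095+0.215420+0.194903=0.6484
k=3 load: inc=0.194903, refl=0.194903·0.904762=0.1763; V=0.453515+0.194903+0.176341=0.8248
k=4 src: inc=0.176341, refl=0.176341·0.904762=0.1595; V=0.648418+0.176341+0.159547=0.9843
k=5 load: inc=0.159547, refl=0.159547·0.904762=0.1444; V=0.824759+0.159547+0.144352=1.1287
k=6 src: inc=0.144352, refl=0.144352·0.904762=0.1306; V=0.984306+0.144352+0.130604=1.2593

0 0 source 0.2381
1 5 load 0.4535
2 10 source 0.6484
3 15 load 0.8248
4 20 source 0.9843
5 25 load 1.1287
6 30 source 1.2593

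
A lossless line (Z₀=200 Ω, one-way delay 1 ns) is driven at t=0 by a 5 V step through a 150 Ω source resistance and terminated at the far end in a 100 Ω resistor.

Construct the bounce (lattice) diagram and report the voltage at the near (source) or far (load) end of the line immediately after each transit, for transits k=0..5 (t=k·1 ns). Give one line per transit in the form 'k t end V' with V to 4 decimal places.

Γ_L=-0.333333, Γ_S=-0.142857; launch V₁=5·200/350=2.857143
k=0 src: V=2.8571
k=1 load: inc=2.857143, refl=2.857143·-0.333333=-0.9524; V=0.000000+2.857143+-0.952381=1.9048
k=2 src: inc=-0.952381, refl=-0.952381·-0.142857=0.1361; V=2.857143+-0.952381+0.136054=2.0408
k=3 load: inc=0.136054, refl=0.136054·-0.333333=-0.0454; V=1.904762+0.136054+-0.045351=1.9955
k=4 src: inc=-0.045351, refl=-0.045351·-0.142857=0.0065; V=2.040816+-0.045351+0.006479=2.0019
k=5 load: inc=0.006479, refl=0.006479·-0.333333=-0.0022; V=1.995465+0.006479+-0.002160=1.9998

0 0 source 2.8571
1 1 load 1.9048
2 2 source 2.0408
3 3 load 1.9955
4 4 source 2.0019
5 5 load 1.9998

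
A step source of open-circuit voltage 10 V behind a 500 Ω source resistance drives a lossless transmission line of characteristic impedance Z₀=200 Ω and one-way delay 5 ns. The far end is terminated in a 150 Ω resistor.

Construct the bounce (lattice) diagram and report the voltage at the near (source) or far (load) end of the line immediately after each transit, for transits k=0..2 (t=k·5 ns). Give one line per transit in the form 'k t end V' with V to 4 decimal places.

0 0 source 2.8571
1 5 load 2.4490
2 10 source 2.2741

Γ_L=-0.142857, Γ_S=0.428571; launch V₁=10·200/700=2.857143
k=0 src: V=2.8571
k=1 load: inc=2.857143, refl=2.857143·-0.142857=-0.4082; V=0.000000+2.857143+-0.408163=2.4490
k=2 src: inc=-0.408163, refl=-0.408163·0.428571=-0.1749; V=2.857143+-0.408163+-0.174927=2.2741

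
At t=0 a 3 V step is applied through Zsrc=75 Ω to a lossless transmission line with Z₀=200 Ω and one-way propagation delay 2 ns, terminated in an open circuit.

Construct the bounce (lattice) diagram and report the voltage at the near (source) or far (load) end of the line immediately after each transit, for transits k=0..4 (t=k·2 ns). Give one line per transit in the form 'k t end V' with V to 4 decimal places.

Γ_L=1.000000, Γ_S=-0.454545; launch V₁=3·200/275=2.181818
k=0 src: V=2.1818
k=1 load: inc=2.181818, refl=2.181818·1.000000=2.1818; V=0.000000+2.181818+2.181818=4.3636
k=2 src: inc=2.181818, refl=2.181818·-0.454545=-0.9917; V=2.181818+2.181818+-0.991736=3.3719
k=3 load: inc=-0.991736, refl=-0.991736·1.000000=-0.9917; V=4.363636+-0.991736+-0.991736=2.3802
k=4 src: inc=-0.991736, refl=-0.991736·-0.454545=0.4508; V=3.371901+-0.991736+0.450789=2.8310

0 0 source 2.1818
1 2 load 4.3636
2 4 source 3.3719
3 6 load 2.3802
4 8 source 2.8310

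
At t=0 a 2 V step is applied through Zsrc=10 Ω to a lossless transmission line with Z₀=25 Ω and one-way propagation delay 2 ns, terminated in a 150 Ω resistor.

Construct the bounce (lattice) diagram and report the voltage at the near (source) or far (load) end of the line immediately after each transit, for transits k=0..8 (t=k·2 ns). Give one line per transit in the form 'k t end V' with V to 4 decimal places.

0 0 source 1.4286
1 2 load 2.4490
2 4 source 2.0117
3 6 load 1.6993
4 8 source 1.8332
5 10 load 1.9288
6 12 source 1.8878
7 14 load 1.8585
8 16 source 1.8711

Γ_L=0.714286, Γ_S=-0.428571; launch V₁=2·25/35=1.428571
k=0 src: V=1.4286
k=1 load: inc=1.428571, refl=1.428571·0.714286=1.0204; V=0.000000+1.428571+1.020408=2.4490
k=2 src: inc=1.020408, refl=1.020408·-0.428571=-0.4373; V=1.428571+1.020408+-0.437318=2.0117
k=3 load: inc=-0.437318, refl=-0.437318·0.714286=-0.3124; V=2.448980+-0.437318+-0.312370=1.6993
k=4 src: inc=-0.312370, refl=-0.312370·-0.428571=0.1339; V=2.011662+-0.312370+0.133873=1.8332
k=5 load: inc=0.133873, refl=0.133873·0.714286=0.0956; V=1.699292+0.133873+0.095623=1.9288
k=6 src: inc=0.095623, refl=0.095623·-0.428571=-0.0410; V=1.833165+0.095623+-0.040981=1.8878
k=7 load: inc=-0.040981, refl=-0.040981·0.714286=-0.0293; V=1.928788+-0.040981+-0.029272=1.8585
k=8 src: inc=-0.029272, refl=-0.029272·-0.428571=0.0125; V=1.887807+-0.029272+0.012545=1.8711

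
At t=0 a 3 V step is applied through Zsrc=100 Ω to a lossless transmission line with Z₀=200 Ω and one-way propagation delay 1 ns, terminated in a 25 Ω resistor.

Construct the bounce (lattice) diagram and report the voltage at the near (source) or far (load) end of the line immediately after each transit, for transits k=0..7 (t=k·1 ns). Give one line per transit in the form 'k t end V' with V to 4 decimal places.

0 0 source 2.0000
1 1 load 0.4444
2 2 source 0.9630
3 3 load 0.5597
4 4 source 0.6941
5 5 load 0.5895
6 6 source 0.6244
7 7 load 0.5973

Γ_L=-0.777778, Γ_S=-0.333333; launch V₁=3·200/300=2.000000
k=0 src: V=2.0000
k=1 load: inc=2.000000, refl=2.000000·-0.777778=-1.5556; V=0.000000+2.000000+-1.555556=0.4444
k=2 src: inc=-1.555556, refl=-1.555556·-0.333333=0.5185; V=2.000000+-1.555556+0.518519=0.9630
k=3 load: inc=0.518519, refl=0.518519·-0.777778=-0.4033; V=0.444444+0.518519+-0.403292=0.5597
k=4 src: inc=-0.403292, refl=-0.403292·-0.333333=0.1344; V=0.962963+-0.403292+0.134431=0.6941
k=5 load: inc=0.134431, refl=0.134431·-0.777778=-0.1046; V=0.559671+0.134431+-0.104557=0.5895
k=6 src: inc=-0.104557, refl=-0.104557·-0.333333=0.0349; V=0.694102+-0.104557+0.034852=0.6244
k=7 load: inc=0.034852, refl=0.034852·-0.777778=-0.0271; V=0.589544+0.034852+-0.027107=0.5973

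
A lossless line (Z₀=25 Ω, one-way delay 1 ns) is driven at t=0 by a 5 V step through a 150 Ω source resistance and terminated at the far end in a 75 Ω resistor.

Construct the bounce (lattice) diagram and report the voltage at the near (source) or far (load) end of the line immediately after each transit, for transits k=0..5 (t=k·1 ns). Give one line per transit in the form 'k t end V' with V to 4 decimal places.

Γ_L=0.500000, Γ_S=0.714286; launch V₁=5·25/175=0.714286
k=0 src: V=0.7143
k=1 load: inc=0.714286, refl=0.714286·0.500000=0.3571; V=0.000000+0.714286+0.357143=1.0714
k=2 src: inc=0.357143, refl=0.357143·0.714286=0.2551; V=0.714286+0.357143+0.255102=1.3265
k=3 load: inc=0.255102, refl=0.255102·0.500000=0.1276; V=1.071429+0.255102+0.127551=1.4541
k=4 src: inc=0.127551, refl=0.127551·0.714286=0.0911; V=1.326531+0.127551+0.091108=1.5452
k=5 load: inc=0.091108, refl=0.091108·0.500000=0.0456; V=1.454082+0.091108+0.045554=1.5907

0 0 source 0.7143
1 1 load 1.0714
2 2 source 1.3265
3 3 load 1.4541
4 4 source 1.5452
5 5 load 1.5907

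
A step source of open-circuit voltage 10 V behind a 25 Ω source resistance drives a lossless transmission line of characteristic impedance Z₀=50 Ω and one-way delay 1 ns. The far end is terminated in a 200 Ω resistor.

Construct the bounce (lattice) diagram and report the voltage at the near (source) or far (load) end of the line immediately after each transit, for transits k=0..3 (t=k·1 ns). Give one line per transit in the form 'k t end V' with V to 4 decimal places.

Γ_L=0.600000, Γ_S=-0.333333; launch V₁=10·50/75=6.666667
k=0 src: V=6.6667
k=1 load: inc=6.666667, refl=6.666667·0.600000=4.0000; V=0.000000+6.666667+4.000000=10.6667
k=2 src: inc=4.000000, refl=4.000000·-0.333333=-1.3333; V=6.666667+4.000000+-1.333333=9.3333
k=3 load: inc=-1.333333, refl=-1.333333·0.600000=-0.8000; V=10.666667+-1.333333+-0.800000=8.5333

0 0 source 6.6667
1 1 load 10.6667
2 2 source 9.3333
3 3 load 8.5333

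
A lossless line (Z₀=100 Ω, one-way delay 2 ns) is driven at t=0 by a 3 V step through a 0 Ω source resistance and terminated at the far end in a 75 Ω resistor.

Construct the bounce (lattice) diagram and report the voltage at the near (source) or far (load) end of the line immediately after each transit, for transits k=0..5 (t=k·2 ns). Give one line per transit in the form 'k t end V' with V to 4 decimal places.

0 0 source 3.0000
1 2 load 2.5714
2 4 source 3.0000
3 6 load 2.9388
4 8 source 3.0000
5 10 load 2.9913

Γ_L=-0.142857, Γ_S=-1.000000; launch V₁=3·100/100=3.000000
k=0 src: V=3.0000
k=1 load: inc=3.000000, refl=3.000000·-0.142857=-0.4286; V=0.000000+3.000000+-0.428571=2.5714
k=2 src: inc=-0.428571, refl=-0.428571·-1.000000=0.4286; V=3.000000+-0.428571+0.428571=3.0000
k=3 load: inc=0.428571, refl=0.428571·-0.142857=-0.0612; V=2.571429+0.428571+-0.061224=2.9388
k=4 src: inc=-0.061224, refl=-0.061224·-1.000000=0.0612; V=3.000000+-0.061224+0.061224=3.0000
k=5 load: inc=0.061224, refl=0.061224·-0.142857=-0.0087; V=2.938776+0.061224+-0.008746=2.9913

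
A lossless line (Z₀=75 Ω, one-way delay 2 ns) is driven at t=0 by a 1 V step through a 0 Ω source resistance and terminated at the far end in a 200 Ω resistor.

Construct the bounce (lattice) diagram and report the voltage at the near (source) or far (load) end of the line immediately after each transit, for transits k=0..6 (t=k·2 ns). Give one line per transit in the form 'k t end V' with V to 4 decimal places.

0 0 source 1.0000
1 2 load 1.4545
2 4 source 1.0000
3 6 load 0.7934
4 8 source 1.0000
5 10 load 1.0939
6 12 source 1.0000

Γ_L=0.454545, Γ_S=-1.000000; launch V₁=1·75/75=1.000000
k=0 src: V=1.0000
k=1 load: inc=1.000000, refl=1.000000·0.454545=0.4545; V=0.000000+1.000000+0.454545=1.4545
k=2 src: inc=0.454545, refl=0.454545·-1.000000=-0.4545; V=1.000000+0.454545+-0.454545=1.0000
k=3 load: inc=-0.454545, refl=-0.454545·0.454545=-0.2066; V=1.454545+-0.454545+-0.206612=0.7934
k=4 src: inc=-0.206612, refl=-0.206612·-1.000000=0.2066; V=1.000000+-0.206612+0.206612=1.0000
k=5 load: inc=0.206612, refl=0.206612·0.454545=0.0939; V=0.793388+0.206612+0.093914=1.0939
k=6 src: inc=0.093914, refl=0.093914·-1.000000=-0.0939; V=1.000000+0.093914+-0.093914=1.0000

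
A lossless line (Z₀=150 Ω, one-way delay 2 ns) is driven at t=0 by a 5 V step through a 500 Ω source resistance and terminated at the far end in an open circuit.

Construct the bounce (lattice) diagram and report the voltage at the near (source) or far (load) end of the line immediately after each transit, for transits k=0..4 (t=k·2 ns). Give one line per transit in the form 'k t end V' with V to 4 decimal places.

0 0 source 1.1538
1 2 load 2.3077
2 4 source 2.9290
3 6 load 3.5503
4 8 source 3.8848

Γ_L=1.000000, Γ_S=0.538462; launch V₁=5·150/650=1.153846
k=0 src: V=1.1538
k=1 load: inc=1.153846, refl=1.153846·1.000000=1.1538; V=0.000000+1.153846+1.153846=2.3077
k=2 src: inc=1.153846, refl=1.153846·0.538462=0.6213; V=1.153846+1.153846+0.621302=2.9290
k=3 load: inc=0.621302, refl=0.621302·1.000000=0.6213; V=2.307692+0.621302+0.621302=3.5503
k=4 src: inc=0.621302, refl=0.621302·0.538462=0.3345; V=2.928994+0.621302+0.334547=3.8848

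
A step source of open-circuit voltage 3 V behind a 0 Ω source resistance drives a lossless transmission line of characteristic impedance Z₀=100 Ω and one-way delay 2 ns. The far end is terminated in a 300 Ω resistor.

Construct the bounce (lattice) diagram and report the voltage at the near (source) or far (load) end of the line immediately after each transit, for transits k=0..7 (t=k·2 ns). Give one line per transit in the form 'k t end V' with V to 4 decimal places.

0 0 source 3.0000
1 2 load 4.5000
2 4 source 3.0000
3 6 load 2.2500
4 8 source 3.0000
5 10 load 3.3750
6 12 source 3.0000
7 14 load 2.8125

Γ_L=0.500000, Γ_S=-1.000000; launch V₁=3·100/100=3.000000
k=0 src: V=3.0000
k=1 load: inc=3.000000, refl=3.000000·0.500000=1.5000; V=0.000000+3.000000+1.500000=4.5000
k=2 src: inc=1.500000, refl=1.500000·-1.000000=-1.5000; V=3.000000+1.500000+-1.500000=3.0000
k=3 load: inc=-1.500000, refl=-1.500000·0.500000=-0.7500; V=4.500000+-1.500000+-0.750000=2.2500
k=4 src: inc=-0.750000, refl=-0.750000·-1.000000=0.7500; V=3.000000+-0.750000+0.750000=3.0000
k=5 load: inc=0.750000, refl=0.750000·0.500000=0.3750; V=2.250000+0.750000+0.375000=3.3750
k=6 src: inc=0.375000, refl=0.375000·-1.000000=-0.3750; V=3.000000+0.375000+-0.375000=3.0000
k=7 load: inc=-0.375000, refl=-0.375000·0.500000=-0.1875; V=3.375000+-0.375000+-0.187500=2.8125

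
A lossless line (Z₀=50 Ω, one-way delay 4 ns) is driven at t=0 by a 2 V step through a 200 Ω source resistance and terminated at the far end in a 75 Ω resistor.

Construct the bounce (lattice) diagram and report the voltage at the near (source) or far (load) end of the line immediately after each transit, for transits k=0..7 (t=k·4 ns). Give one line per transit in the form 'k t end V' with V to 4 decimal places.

0 0 source 0.4000
1 4 load 0.4800
2 8 source 0.5280
3 12 load 0.5376
4 16 source 0.5434
5 20 load 0.5445
6 24 source 0.5452
7 28 load 0.5453

Γ_L=0.200000, Γ_S=0.600000; launch V₁=2·50/250=0.400000
k=0 src: V=0.4000
k=1 load: inc=0.400000, refl=0.400000·0.200000=0.0800; V=0.000000+0.400000+0.080000=0.4800
k=2 src: inc=0.080000, refl=0.080000·0.600000=0.0480; V=0.400000+0.080000+0.048000=0.5280
k=3 load: inc=0.048000, refl=0.048000·0.200000=0.0096; V=0.480000+0.048000+0.009600=0.5376
k=4 src: inc=0.009600, refl=0.009600·0.600000=0.0058; V=0.528000+0.009600+0.005760=0.5434
k=5 load: inc=0.005760, refl=0.005760·0.200000=0.0012; V=0.537600+0.005760+0.001152=0.5445
k=6 src: inc=0.001152, refl=0.001152·0.600000=0.0007; V=0.543360+0.001152+0.000691=0.5452
k=7 load: inc=0.000691, refl=0.000691·0.200000=0.0001; V=0.544512+0.000691+0.000138=0.5453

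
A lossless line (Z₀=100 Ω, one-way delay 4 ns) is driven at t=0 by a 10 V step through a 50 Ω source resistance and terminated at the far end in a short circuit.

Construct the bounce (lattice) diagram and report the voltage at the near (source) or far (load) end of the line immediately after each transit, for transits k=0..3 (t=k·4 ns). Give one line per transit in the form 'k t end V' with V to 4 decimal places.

0 0 source 6.6667
1 4 load 0.0000
2 8 source 2.2222
3 12 load 0.0000

Γ_L=-1.000000, Γ_S=-0.333333; launch V₁=10·100/150=6.666667
k=0 src: V=6.6667
k=1 load: inc=6.666667, refl=6.666667·-1.000000=-6.6667; V=0.000000+6.666667+-6.666667=0.0000
k=2 src: inc=-6.666667, refl=-6.666667·-0.333333=2.2222; V=6.666667+-6.666667+2.222222=2.2222
k=3 load: inc=2.222222, refl=2.222222·-1.000000=-2.2222; V=0.000000+2.222222+-2.222222=0.0000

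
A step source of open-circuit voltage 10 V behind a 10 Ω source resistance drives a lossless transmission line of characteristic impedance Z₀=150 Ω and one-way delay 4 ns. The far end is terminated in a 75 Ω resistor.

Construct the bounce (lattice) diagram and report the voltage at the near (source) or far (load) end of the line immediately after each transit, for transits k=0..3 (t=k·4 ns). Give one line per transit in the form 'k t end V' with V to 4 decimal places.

0 0 source 9.3750
1 4 load 6.2500
2 8 source 8.9844
3 12 load 8.0729

Γ_L=-0.333333, Γ_S=-0.875000; launch V₁=10·150/160=9.375000
k=0 src: V=9.3750
k=1 load: inc=9.375000, refl=9.375000·-0.333333=-3.1250; V=0.000000+9.375000+-3.125000=6.2500
k=2 src: inc=-3.125000, refl=-3.125000·-0.875000=2.7344; V=9.375000+-3.125000+2.734375=8.9844
k=3 load: inc=2.734375, refl=2.734375·-0.333333=-0.9115; V=6.250000+2.734375+-0.911458=8.0729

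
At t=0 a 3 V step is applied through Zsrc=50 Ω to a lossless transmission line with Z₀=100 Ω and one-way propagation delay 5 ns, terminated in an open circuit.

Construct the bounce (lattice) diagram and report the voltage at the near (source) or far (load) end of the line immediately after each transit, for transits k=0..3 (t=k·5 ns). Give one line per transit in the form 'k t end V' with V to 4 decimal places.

Γ_L=1.000000, Γ_S=-0.333333; launch V₁=3·100/150=2.000000
k=0 src: V=2.0000
k=1 load: inc=2.000000, refl=2.000000·1.000000=2.0000; V=0.000000+2.000000+2.000000=4.0000
k=2 src: inc=2.000000, refl=2.000000·-0.333333=-0.6667; V=2.000000+2.000000+-0.666667=3.3333
k=3 load: inc=-0.666667, refl=-0.666667·1.000000=-0.6667; V=4.000000+-0.666667+-0.666667=2.6667

0 0 source 2.0000
1 5 load 4.0000
2 10 source 3.3333
3 15 load 2.6667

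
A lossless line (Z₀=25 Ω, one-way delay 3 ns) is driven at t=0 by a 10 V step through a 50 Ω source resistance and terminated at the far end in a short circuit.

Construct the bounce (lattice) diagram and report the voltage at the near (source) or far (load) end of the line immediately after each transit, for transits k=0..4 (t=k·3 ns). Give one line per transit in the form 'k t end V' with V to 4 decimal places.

Γ_L=-1.000000, Γ_S=0.333333; launch V₁=10·25/75=3.333333
k=0 src: V=3.3333
k=1 load: inc=3.333333, refl=3.333333·-1.000000=-3.3333; V=0.000000+3.333333+-3.333333=0.0000
k=2 src: inc=-3.333333, refl=-3.333333·0.333333=-1.1111; V=3.333333+-3.333333+-1.111111=-1.1111
k=3 load: inc=-1.111111, refl=-1.111111·-1.000000=1.1111; V=0.000000+-1.111111+1.111111=0.0000
k=4 src: inc=1.111111, refl=1.111111·0.333333=0.3704; V=-1.111111+1.111111+0.370370=0.3704

0 0 source 3.3333
1 3 load 0.0000
2 6 source -1.1111
3 9 load 0.0000
4 12 source 0.3704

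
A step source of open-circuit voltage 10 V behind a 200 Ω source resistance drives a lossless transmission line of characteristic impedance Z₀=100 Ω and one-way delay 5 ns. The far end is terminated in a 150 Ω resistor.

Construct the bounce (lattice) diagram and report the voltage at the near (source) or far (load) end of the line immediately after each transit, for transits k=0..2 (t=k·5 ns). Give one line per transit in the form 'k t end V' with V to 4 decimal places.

0 0 source 3.3333
1 5 load 4.0000
2 10 source 4.2222

Γ_L=0.200000, Γ_S=0.333333; launch V₁=10·100/300=3.333333
k=0 src: V=3.3333
k=1 load: inc=3.333333, refl=3.333333·0.200000=0.6667; V=0.000000+3.333333+0.666667=4.0000
k=2 src: inc=0.666667, refl=0.666667·0.333333=0.2222; V=3.333333+0.666667+0.222222=4.2222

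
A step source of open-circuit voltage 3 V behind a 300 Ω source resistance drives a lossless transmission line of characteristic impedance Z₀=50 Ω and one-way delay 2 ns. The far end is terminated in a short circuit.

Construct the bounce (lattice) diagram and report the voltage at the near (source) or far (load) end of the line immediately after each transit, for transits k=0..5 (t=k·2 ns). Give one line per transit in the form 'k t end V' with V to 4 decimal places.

0 0 source 0.4286
1 2 load 0.0000
2 4 source -0.3061
3 6 load 0.0000
4 8 source 0.2187
5 10 load 0.0000

Γ_L=-1.000000, Γ_S=0.714286; launch V₁=3·50/350=0.428571
k=0 src: V=0.4286
k=1 load: inc=0.428571, refl=0.428571·-1.000000=-0.4286; V=0.000000+0.428571+-0.428571=0.0000
k=2 src: inc=-0.428571, refl=-0.428571·0.714286=-0.3061; V=0.428571+-0.428571+-0.306122=-0.3061
k=3 load: inc=-0.306122, refl=-0.306122·-1.000000=0.3061; V=0.000000+-0.306122+0.306122=0.0000
k=4 src: inc=0.306122, refl=0.306122·0.714286=0.2187; V=-0.306122+0.306122+0.218659=0.2187
k=5 load: inc=0.218659, refl=0.218659·-1.000000=-0.2187; V=0.000000+0.218659+-0.218659=0.0000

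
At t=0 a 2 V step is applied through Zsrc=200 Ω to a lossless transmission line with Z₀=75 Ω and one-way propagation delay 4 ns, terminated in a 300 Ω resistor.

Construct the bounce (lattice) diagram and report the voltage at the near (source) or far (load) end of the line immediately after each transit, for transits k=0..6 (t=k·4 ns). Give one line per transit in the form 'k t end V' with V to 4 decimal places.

Γ_L=0.600000, Γ_S=0.454545; launch V₁=2·75/275=0.545455
k=0 src: V=0.5455
k=1 load: inc=0.545455, refl=0.545455·0.600000=0.3273; V=0.000000+0.545455+0.327273=0.8727
k=2 src: inc=0.327273, refl=0.327273·0.454545=0.1488; V=0.545455+0.327273+0.148760=1.0215
k=3 load: inc=0.148760, refl=0.148760·0.600000=0.0893; V=0.872727+0.148760+0.089256=1.1107
k=4 src: inc=0.089256, refl=0.089256·0.454545=0.0406; V=1.021488+0.089256+0.040571=1.1513
k=5 load: inc=0.040571, refl=0.040571·0.600000=0.0243; V=1.110744+0.040571+0.024343=1.1757
k=6 src: inc=0.024343, refl=0.024343·0.454545=0.0111; V=1.151315+0.024343+0.011065=1.1867

0 0 source 0.5455
1 4 load 0.8727
2 8 source 1.0215
3 12 load 1.1107
4 16 source 1.1513
5 20 load 1.1757
6 24 source 1.1867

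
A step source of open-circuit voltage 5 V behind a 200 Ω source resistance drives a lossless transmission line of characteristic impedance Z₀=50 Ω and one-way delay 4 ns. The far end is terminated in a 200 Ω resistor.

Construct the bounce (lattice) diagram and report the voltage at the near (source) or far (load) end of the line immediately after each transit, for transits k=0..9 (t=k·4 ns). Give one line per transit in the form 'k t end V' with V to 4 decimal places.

0 0 source 1.0000
1 4 load 1.6000
2 8 source 1.9600
3 12 load 2.1760
4 16 source 2.3056
5 20 load 2.3834
6 24 source 2.4300
7 28 load 2.4580
8 32 source 2.4748
9 36 load 2.4849

Γ_L=0.600000, Γ_S=0.600000; launch V₁=5·50/250=1.000000
k=0 src: V=1.0000
k=1 load: inc=1.000000, refl=1.000000·0.600000=0.6000; V=0.000000+1.000000+0.600000=1.6000
k=2 src: inc=0.600000, refl=0.600000·0.600000=0.3600; V=1.000000+0.600000+0.360000=1.9600
k=3 load: inc=0.360000, refl=0.360000·0.600000=0.2160; V=1.600000+0.360000+0.216000=2.1760
k=4 src: inc=0.216000, refl=0.216000·0.600000=0.1296; V=1.960000+0.216000+0.129600=2.3056
k=5 load: inc=0.129600, refl=0.129600·0.600000=0.0778; V=2.176000+0.129600+0.077760=2.3834
k=6 src: inc=0.077760, refl=0.077760·0.600000=0.0467; V=2.305600+0.077760+0.046656=2.4300
k=7 load: inc=0.046656, refl=0.046656·0.600000=0.0280; V=2.383360+0.046656+0.027994=2.4580
k=8 src: inc=0.027994, refl=0.027994·0.600000=0.0168; V=2.430016+0.027994+0.016796=2.4748
k=9 load: inc=0.016796, refl=0.016796·0.600000=0.0101; V=2.458010+0.016796+0.010078=2.4849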